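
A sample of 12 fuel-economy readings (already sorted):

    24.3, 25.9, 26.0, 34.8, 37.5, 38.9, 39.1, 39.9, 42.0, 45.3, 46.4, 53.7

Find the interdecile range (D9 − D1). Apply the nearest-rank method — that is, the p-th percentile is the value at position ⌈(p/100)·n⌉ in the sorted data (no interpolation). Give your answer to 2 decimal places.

20.50

n = 12.
P10: rank ⌈10/100·12⌉ = 2 → 25.9.
P90: rank ⌈90/100·12⌉ = 11 → 46.4.
Difference: 46.4 − 25.9 = 20.5.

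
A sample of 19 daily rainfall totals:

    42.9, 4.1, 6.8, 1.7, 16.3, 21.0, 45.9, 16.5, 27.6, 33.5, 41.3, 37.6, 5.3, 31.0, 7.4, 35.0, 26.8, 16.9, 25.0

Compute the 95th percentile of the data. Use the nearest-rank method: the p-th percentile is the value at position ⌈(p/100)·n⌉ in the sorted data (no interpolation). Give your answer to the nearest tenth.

45.9

Sorted: 1.7, 4.1, 5.3, 6.8, 7.4, 16.3, 16.5, 16.9, 21.0, 25.0, 26.8, 27.6, 31.0, 33.5, 35.0, 37.6, 41.3, 42.9, 45.9.
n = 19.
Position = ⌈95/100 · 19⌉ = ⌈18.05⌉ = 19.
The value at rank 19 is 45.9.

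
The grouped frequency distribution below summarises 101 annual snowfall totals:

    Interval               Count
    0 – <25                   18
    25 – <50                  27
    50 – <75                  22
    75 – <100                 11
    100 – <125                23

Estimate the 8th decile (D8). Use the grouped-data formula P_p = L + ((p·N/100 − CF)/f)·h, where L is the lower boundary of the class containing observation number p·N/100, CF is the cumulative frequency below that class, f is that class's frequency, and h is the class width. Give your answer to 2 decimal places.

103.04

N = 101; target position k = 80/100 · 101 = 80.8.
Cumulative frequencies: 18, 45, 67, 78, 101.
Observation 80.8 falls in the class 100 – <125.
L = 100, CF = 78, f = 23, h = 25.
P80 = 100 + ((80.8 − 78)/23)·25 = 100 + 3.04348 = 103.043.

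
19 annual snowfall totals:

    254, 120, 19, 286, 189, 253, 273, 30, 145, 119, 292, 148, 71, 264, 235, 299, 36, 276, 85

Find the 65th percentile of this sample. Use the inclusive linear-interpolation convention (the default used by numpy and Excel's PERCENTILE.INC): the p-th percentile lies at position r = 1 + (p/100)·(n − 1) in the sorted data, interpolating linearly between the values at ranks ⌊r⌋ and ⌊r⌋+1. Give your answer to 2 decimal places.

Sorted: 19, 30, 36, 71, 85, 119, 120, 145, 148, 189, 235, 253, 254, 264, 273, 276, 286, 292, 299.
n = 19.
r = 1 + (65/100)·(19 − 1) = 1 + 11.7 = 12.7.
Rank 12 is 253 and rank 13 is 254.
Interpolate: 253 + 0.7·(254 − 253) = 253 + 0.7·1 = 253.7.

253.70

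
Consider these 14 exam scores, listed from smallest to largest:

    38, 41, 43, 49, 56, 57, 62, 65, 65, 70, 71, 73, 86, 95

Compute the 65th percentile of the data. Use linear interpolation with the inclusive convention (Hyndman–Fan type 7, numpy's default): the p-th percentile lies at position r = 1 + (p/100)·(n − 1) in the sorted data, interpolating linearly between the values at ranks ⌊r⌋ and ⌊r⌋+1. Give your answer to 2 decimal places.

n = 14.
r = 1 + (65/100)·(14 − 1) = 1 + 8.45 = 9.45.
Rank 9 is 65 and rank 10 is 70.
Interpolate: 65 + 0.45·(70 − 65) = 65 + 0.45·5 = 67.25.

67.25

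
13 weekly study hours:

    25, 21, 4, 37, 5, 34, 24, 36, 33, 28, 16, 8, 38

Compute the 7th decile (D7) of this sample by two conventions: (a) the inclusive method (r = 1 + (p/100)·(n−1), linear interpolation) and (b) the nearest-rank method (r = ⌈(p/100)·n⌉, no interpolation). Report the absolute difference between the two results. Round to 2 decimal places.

Sorted: 4, 5, 8, 16, 21, 24, 25, 28, 33, 34, 36, 37, 38.
n = 13.
(a) r = 9.4; between ranks 9 (33) and 10 (34): 33.4.
(b) the nearest-rank method: rank 10 → 34.
|33.4 − 34| = 0.6.

0.60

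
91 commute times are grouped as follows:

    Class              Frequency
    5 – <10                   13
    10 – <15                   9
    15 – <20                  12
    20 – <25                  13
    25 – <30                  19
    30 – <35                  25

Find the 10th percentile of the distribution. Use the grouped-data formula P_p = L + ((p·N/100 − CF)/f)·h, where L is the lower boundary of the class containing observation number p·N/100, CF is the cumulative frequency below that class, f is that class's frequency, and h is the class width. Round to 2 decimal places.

N = 91; target position k = 10/100 · 91 = 9.1.
Cumulative frequencies: 13, 22, 34, 47, 66, 91.
Observation 9.1 falls in the class 5 – <10.
L = 5, CF = 0, f = 13, h = 5.
P10 = 5 + ((9.1 − 0)/13)·5 = 5 + 3.5 = 8.5.

8.50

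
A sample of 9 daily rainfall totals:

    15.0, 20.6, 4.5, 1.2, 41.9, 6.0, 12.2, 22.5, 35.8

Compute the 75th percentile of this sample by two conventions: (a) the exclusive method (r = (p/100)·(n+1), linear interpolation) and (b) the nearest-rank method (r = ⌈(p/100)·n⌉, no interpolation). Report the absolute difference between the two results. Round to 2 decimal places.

Sorted: 1.2, 4.5, 6.0, 12.2, 15.0, 20.6, 22.5, 35.8, 41.9.
n = 9.
(a) r = 7.5; between ranks 7 (22.5) and 8 (35.8): 29.15.
(b) the nearest-rank method: rank 7 → 22.5.
|29.15 − 22.5| = 6.65.

6.65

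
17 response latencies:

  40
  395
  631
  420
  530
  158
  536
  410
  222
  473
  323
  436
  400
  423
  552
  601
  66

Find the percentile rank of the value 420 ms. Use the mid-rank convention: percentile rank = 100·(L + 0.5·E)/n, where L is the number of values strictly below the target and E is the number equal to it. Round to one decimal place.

Sorted: 40, 66, 158, 222, 323, 395, 400, 410, 420, 423, 436, 473, 530, 536, 552, 601, 631.
Count below 420: L = 8; count equal: E = 1; n = 17.
Percentile rank = 100·(8 + 0.5·1)/17 = 100·8.5/17 = 50.

50.0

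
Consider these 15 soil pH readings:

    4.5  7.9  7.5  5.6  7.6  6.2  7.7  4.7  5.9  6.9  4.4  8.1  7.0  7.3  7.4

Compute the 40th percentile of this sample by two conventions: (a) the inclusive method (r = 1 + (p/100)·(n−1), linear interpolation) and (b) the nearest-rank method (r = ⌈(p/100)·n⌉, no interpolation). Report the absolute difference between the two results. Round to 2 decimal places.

Sorted: 4.4, 4.5, 4.7, 5.6, 5.9, 6.2, 6.9, 7.0, 7.3, 7.4, 7.5, 7.6, 7.7, 7.9, 8.1.
n = 15.
(a) r = 6.6; between ranks 6 (6.2) and 7 (6.9): 6.62.
(b) the nearest-rank method: rank 6 → 6.2.
|6.62 − 6.2| = 0.42.

0.42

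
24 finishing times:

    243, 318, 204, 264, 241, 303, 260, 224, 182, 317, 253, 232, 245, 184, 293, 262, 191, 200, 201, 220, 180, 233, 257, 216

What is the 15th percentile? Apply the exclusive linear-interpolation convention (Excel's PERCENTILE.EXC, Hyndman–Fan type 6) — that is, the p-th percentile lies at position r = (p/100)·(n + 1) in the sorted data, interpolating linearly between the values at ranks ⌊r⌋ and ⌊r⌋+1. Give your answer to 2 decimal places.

Sorted: 180, 182, 184, 191, 200, 201, 204, 216, 220, 224, 232, 233, 241, 243, 245, 253, 257, 260, 262, 264, 293, 303, 317, 318.
n = 24.
r = (15/100)·(24 + 1) = 3.75.
Rank 3 is 184 and rank 4 is 191.
Interpolate: 184 + 0.75·(191 − 184) = 184 + 0.75·7 = 189.25.

189.25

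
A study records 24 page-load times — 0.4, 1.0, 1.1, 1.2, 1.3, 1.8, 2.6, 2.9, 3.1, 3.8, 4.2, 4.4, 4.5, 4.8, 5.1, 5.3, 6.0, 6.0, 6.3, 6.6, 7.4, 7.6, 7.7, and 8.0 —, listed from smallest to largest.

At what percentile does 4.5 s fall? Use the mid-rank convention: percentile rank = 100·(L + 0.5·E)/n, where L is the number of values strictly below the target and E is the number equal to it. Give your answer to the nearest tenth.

Count below 4.5: L = 12; count equal: E = 1; n = 24.
Percentile rank = 100·(12 + 0.5·1)/24 = 100·12.5/24 = 52.08.

52.1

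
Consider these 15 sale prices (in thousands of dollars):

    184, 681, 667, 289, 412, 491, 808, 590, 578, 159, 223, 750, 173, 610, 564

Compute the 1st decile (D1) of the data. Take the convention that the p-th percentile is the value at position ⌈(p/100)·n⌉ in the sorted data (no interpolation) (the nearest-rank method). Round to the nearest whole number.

173

Sorted: 159, 173, 184, 223, 289, 412, 491, 564, 578, 590, 610, 667, 681, 750, 808.
n = 15.
Position = ⌈10/100 · 15⌉ = ⌈1.5⌉ = 2.
The value at rank 2 is 173.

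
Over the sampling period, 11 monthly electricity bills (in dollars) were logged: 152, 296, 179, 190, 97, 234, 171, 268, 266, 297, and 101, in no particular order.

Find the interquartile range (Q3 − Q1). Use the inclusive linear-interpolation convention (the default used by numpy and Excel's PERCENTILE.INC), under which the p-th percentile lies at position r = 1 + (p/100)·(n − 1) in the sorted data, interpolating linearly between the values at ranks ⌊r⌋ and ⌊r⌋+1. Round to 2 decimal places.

105.50

Sorted: 97, 101, 152, 171, 179, 190, 234, 266, 268, 296, 297.
n = 11.
P25: r = 3.5; ranks 3–4 are 152, 171; interpolating gives 161.5.
P75: r = 8.5; ranks 8–9 are 266, 268; interpolating gives 267.
Difference: 267 − 161.5 = 105.5.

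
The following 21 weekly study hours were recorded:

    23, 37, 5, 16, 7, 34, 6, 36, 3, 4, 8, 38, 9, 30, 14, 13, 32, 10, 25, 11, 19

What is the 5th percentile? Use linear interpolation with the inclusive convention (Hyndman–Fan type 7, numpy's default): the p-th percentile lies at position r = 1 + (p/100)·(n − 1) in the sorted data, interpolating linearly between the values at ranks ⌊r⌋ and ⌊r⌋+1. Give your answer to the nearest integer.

Sorted: 3, 4, 5, 6, 7, 8, 9, 10, 11, 13, 14, 16, 19, 23, 25, 30, 32, 34, 36, 37, 38.
n = 21.
r = 1 + (5/100)·(21 − 1) = 1 + 1 = 2.
r is an integer, so P5 is the value at rank 2: 4.

4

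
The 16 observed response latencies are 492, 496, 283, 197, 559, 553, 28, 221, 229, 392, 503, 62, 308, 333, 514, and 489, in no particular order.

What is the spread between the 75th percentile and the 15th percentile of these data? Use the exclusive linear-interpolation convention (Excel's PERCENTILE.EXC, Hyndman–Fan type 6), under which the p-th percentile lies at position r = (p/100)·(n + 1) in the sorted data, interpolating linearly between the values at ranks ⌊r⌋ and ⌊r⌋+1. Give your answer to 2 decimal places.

Sorted: 28, 62, 197, 221, 229, 283, 308, 333, 392, 489, 492, 496, 503, 514, 553, 559.
n = 16.
P15: r = 2.55; ranks 2–3 are 62, 197; interpolating gives 136.25.
P75: r = 12.75; ranks 12–13 are 496, 503; interpolating gives 501.25.
Difference: 501.25 − 136.25 = 365.

365.00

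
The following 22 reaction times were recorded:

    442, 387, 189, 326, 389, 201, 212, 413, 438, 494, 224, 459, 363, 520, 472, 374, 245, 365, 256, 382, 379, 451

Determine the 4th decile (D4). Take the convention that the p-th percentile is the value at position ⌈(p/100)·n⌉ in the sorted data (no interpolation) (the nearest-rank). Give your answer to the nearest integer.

365

Sorted: 189, 201, 212, 224, 245, 256, 326, 363, 365, 374, 379, 382, 387, 389, 413, 438, 442, 451, 459, 472, 494, 520.
n = 22.
Position = ⌈40/100 · 22⌉ = ⌈8.8⌉ = 9.
The value at rank 9 is 365.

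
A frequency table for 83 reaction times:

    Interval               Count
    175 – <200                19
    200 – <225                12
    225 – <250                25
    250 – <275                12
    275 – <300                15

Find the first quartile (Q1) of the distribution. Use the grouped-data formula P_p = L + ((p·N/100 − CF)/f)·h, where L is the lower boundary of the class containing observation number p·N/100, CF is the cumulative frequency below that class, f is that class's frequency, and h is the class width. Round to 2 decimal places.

N = 83; target position k = 25/100 · 83 = 20.75.
Cumulative frequencies: 19, 31, 56, 68, 83.
Observation 20.75 falls in the class 200 – <225.
L = 200, CF = 19, f = 12, h = 25.
P25 = 200 + ((20.75 − 19)/12)·25 = 200 + 3.64583 = 203.646.

203.65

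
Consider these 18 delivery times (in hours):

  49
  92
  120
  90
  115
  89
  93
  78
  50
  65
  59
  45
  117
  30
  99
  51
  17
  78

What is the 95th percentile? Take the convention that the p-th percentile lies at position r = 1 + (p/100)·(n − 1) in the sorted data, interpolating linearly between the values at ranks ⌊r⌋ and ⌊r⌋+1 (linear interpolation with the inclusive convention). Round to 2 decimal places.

117.45

Sorted: 17, 30, 45, 49, 50, 51, 59, 65, 78, 78, 89, 90, 92, 93, 99, 115, 117, 120.
n = 18.
r = 1 + (95/100)·(18 − 1) = 1 + 16.15 = 17.15.
Rank 17 is 117 and rank 18 is 120.
Interpolate: 117 + 0.15·(120 − 117) = 117 + 0.15·3 = 117.45.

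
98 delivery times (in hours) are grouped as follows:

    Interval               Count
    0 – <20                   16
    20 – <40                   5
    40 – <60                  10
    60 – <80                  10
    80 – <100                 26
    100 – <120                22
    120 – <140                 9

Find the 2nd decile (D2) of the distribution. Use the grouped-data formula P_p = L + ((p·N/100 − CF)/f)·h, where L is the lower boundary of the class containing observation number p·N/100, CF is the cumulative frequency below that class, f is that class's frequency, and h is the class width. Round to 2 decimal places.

34.40

N = 98; target position k = 20/100 · 98 = 19.6.
Cumulative frequencies: 16, 21, 31, 41, 67, 89, 98.
Observation 19.6 falls in the class 20 – <40.
L = 20, CF = 16, f = 5, h = 20.
P20 = 20 + ((19.6 − 16)/5)·20 = 20 + 14.4 = 34.4.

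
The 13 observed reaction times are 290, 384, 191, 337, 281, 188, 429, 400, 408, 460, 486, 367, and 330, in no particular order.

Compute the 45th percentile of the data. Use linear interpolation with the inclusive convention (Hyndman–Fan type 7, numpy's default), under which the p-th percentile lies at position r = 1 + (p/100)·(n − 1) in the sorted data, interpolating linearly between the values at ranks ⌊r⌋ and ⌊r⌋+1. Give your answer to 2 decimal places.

349.00

Sorted: 188, 191, 281, 290, 330, 337, 367, 384, 400, 408, 429, 460, 486.
n = 13.
r = 1 + (45/100)·(13 − 1) = 1 + 5.4 = 6.4.
Rank 6 is 337 and rank 7 is 367.
Interpolate: 337 + 0.4·(367 − 337) = 337 + 0.4·30 = 349.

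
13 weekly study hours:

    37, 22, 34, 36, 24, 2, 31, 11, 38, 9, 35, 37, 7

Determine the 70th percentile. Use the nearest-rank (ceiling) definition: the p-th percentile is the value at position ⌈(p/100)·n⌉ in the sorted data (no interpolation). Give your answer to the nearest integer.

Sorted: 2, 7, 9, 11, 22, 24, 31, 34, 35, 36, 37, 37, 38.
n = 13.
Position = ⌈70/100 · 13⌉ = ⌈9.1⌉ = 10.
The value at rank 10 is 36.

36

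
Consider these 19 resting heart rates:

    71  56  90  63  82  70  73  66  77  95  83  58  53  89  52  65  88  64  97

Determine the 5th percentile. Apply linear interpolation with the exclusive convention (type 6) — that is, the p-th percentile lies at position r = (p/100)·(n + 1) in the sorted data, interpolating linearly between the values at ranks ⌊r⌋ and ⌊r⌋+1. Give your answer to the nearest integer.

52

Sorted: 52, 53, 56, 58, 63, 64, 65, 66, 70, 71, 73, 77, 82, 83, 88, 89, 90, 95, 97.
n = 19.
r = (5/100)·(19 + 1) = 1.
r is an integer, so P5 is the value at rank 1: 52.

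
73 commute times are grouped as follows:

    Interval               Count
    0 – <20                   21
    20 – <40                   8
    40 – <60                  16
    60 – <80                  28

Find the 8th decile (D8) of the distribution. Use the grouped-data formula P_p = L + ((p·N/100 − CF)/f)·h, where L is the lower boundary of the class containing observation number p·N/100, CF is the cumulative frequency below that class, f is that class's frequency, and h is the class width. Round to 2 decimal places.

69.57

N = 73; target position k = 80/100 · 73 = 58.4.
Cumulative frequencies: 21, 29, 45, 73.
Observation 58.4 falls in the class 60 – <80.
L = 60, CF = 45, f = 28, h = 20.
P80 = 60 + ((58.4 − 45)/28)·20 = 60 + 9.57143 = 69.5714.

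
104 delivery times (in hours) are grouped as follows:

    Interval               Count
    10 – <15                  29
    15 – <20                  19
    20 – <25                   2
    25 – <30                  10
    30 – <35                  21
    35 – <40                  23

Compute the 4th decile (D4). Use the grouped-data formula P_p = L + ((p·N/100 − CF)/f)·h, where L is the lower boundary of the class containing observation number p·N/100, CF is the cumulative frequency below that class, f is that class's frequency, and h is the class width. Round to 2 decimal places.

18.32

N = 104; target position k = 40/100 · 104 = 41.6.
Cumulative frequencies: 29, 48, 50, 60, 81, 104.
Observation 41.6 falls in the class 15 – <20.
L = 15, CF = 29, f = 19, h = 5.
P40 = 15 + ((41.6 − 29)/19)·5 = 15 + 3.31579 = 18.3158.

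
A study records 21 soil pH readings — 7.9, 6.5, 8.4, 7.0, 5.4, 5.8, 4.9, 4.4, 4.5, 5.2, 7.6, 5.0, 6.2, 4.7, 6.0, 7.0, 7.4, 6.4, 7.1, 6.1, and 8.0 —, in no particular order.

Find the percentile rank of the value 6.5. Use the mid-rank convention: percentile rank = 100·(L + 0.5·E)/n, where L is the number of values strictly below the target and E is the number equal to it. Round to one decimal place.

59.5

Sorted: 4.4, 4.5, 4.7, 4.9, 5.0, 5.2, 5.4, 5.8, 6.0, 6.1, 6.2, 6.4, 6.5, 7.0, 7.0, 7.1, 7.4, 7.6, 7.9, 8.0, 8.4.
Count below 6.5: L = 12; count equal: E = 1; n = 21.
Percentile rank = 100·(12 + 0.5·1)/21 = 100·12.5/21 = 59.52.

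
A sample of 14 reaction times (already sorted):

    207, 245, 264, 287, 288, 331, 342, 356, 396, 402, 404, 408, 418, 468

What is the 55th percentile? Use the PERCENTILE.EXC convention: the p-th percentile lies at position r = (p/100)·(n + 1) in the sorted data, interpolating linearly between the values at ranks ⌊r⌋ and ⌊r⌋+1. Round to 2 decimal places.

n = 14.
r = (55/100)·(14 + 1) = 8.25.
Rank 8 is 356 and rank 9 is 396.
Interpolate: 356 + 0.25·(396 − 356) = 356 + 0.25·40 = 366.

366.00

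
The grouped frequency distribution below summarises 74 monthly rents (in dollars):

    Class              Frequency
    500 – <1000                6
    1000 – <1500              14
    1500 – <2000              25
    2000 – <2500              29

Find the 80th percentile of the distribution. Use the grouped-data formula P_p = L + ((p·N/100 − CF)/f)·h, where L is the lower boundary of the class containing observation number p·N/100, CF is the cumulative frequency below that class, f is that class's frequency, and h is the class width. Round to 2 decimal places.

2244.83

N = 74; target position k = 80/100 · 74 = 59.2.
Cumulative frequencies: 6, 20, 45, 74.
Observation 59.2 falls in the class 2000 – <2500.
L = 2000, CF = 45, f = 29, h = 500.
P80 = 2000 + ((59.2 − 45)/29)·500 = 2000 + 244.828 = 2244.83.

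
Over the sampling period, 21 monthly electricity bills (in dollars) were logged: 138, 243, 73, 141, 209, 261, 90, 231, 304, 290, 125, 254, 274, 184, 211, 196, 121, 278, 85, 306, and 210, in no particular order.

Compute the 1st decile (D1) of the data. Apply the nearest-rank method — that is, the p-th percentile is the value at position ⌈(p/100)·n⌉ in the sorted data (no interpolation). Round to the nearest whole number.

90

Sorted: 73, 85, 90, 121, 125, 138, 141, 184, 196, 209, 210, 211, 231, 243, 254, 261, 274, 278, 290, 304, 306.
n = 21.
Position = ⌈10/100 · 21⌉ = ⌈2.1⌉ = 3.
The value at rank 3 is 90.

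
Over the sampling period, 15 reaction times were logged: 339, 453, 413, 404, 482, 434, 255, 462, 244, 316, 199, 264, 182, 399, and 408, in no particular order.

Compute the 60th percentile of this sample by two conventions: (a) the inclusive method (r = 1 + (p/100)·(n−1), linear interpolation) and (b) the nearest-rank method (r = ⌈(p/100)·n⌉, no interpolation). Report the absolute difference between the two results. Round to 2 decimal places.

Sorted: 182, 199, 244, 255, 264, 316, 339, 399, 404, 408, 413, 434, 453, 462, 482.
n = 15.
(a) r = 9.4; between ranks 9 (404) and 10 (408): 405.6.
(b) the nearest-rank method: rank 9 → 404.
|405.6 − 404| = 1.6.

1.60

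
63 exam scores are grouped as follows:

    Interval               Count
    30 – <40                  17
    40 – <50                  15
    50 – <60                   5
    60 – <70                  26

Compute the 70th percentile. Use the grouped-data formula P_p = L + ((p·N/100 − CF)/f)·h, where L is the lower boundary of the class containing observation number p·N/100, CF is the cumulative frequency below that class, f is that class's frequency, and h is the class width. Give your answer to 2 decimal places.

N = 63; target position k = 70/100 · 63 = 44.1.
Cumulative frequencies: 17, 32, 37, 63.
Observation 44.1 falls in the class 60 – <70.
L = 60, CF = 37, f = 26, h = 10.
P70 = 60 + ((44.1 − 37)/26)·10 = 60 + 2.73077 = 62.7308.

62.73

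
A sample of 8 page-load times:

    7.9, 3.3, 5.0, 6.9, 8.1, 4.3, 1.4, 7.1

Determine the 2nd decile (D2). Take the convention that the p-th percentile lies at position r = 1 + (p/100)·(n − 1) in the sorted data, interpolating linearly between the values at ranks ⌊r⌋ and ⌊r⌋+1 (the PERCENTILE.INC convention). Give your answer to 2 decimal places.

Sorted: 1.4, 3.3, 4.3, 5.0, 6.9, 7.1, 7.9, 8.1.
n = 8.
r = 1 + (20/100)·(8 − 1) = 1 + 1.4 = 2.4.
Rank 2 is 3.3 and rank 3 is 4.3.
Interpolate: 3.3 + 0.4·(4.3 − 3.3) = 3.3 + 0.4·1 = 3.7.

3.70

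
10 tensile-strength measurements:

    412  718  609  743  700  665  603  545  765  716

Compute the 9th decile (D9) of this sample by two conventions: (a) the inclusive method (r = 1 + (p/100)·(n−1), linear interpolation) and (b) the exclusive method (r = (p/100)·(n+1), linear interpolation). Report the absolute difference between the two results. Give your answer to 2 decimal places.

17.60

Sorted: 412, 545, 603, 609, 665, 700, 716, 718, 743, 765.
n = 10.
(a) r = 9.1; between ranks 9 (743) and 10 (765): 745.2.
(b) r = 9.9; between ranks 9 (743) and 10 (765): 762.8.
|745.2 − 762.8| = 17.6.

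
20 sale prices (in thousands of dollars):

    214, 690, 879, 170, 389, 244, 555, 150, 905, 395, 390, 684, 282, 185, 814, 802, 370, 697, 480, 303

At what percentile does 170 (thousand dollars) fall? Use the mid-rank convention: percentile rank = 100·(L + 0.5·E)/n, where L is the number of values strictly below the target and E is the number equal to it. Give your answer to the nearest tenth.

7.5

Sorted: 150, 170, 185, 214, 244, 282, 303, 370, 389, 390, 395, 480, 555, 684, 690, 697, 802, 814, 879, 905.
Count below 170: L = 1; count equal: E = 1; n = 20.
Percentile rank = 100·(1 + 0.5·1)/20 = 100·1.5/20 = 7.5.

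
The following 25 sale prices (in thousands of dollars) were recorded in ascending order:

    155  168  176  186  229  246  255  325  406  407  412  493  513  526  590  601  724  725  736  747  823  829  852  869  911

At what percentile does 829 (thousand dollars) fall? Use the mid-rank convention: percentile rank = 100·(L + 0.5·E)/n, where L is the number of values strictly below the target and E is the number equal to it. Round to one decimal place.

Count below 829: L = 21; count equal: E = 1; n = 25.
Percentile rank = 100·(21 + 0.5·1)/25 = 100·21.5/25 = 86.

86.0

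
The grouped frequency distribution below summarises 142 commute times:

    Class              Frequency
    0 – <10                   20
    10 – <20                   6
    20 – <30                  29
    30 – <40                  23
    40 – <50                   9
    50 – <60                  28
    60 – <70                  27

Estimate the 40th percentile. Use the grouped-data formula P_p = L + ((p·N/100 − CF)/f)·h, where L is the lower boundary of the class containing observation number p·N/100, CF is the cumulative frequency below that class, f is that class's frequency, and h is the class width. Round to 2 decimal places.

N = 142; target position k = 40/100 · 142 = 56.8.
Cumulative frequencies: 20, 26, 55, 78, 87, 115, 142.
Observation 56.8 falls in the class 30 – <40.
L = 30, CF = 55, f = 23, h = 10.
P40 = 30 + ((56.8 − 55)/23)·10 = 30 + 0.782609 = 30.7826.

30.78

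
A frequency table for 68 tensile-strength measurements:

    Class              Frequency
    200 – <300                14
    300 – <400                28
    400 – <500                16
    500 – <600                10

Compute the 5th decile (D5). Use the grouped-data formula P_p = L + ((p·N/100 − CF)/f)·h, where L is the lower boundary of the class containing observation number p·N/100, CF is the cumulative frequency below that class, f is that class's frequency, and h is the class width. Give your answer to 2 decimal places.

N = 68; target position k = 50/100 · 68 = 34.
Cumulative frequencies: 14, 42, 58, 68.
Observation 34 falls in the class 300 – <400.
L = 300, CF = 14, f = 28, h = 100.
P50 = 300 + ((34 − 14)/28)·100 = 300 + 71.4286 = 371.429.

371.43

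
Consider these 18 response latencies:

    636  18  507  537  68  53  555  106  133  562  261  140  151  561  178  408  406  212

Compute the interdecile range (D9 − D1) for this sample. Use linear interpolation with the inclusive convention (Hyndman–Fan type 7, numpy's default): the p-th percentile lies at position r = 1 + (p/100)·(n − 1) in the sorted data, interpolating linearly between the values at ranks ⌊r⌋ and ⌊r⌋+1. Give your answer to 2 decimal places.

Sorted: 18, 53, 68, 106, 133, 140, 151, 178, 212, 261, 406, 408, 507, 537, 555, 561, 562, 636.
n = 18.
P10: r = 2.7; ranks 2–3 are 53, 68; interpolating gives 63.5.
P90: r = 16.3; ranks 16–17 are 561, 562; interpolating gives 561.3.
Difference: 561.3 − 63.5 = 497.8.

497.80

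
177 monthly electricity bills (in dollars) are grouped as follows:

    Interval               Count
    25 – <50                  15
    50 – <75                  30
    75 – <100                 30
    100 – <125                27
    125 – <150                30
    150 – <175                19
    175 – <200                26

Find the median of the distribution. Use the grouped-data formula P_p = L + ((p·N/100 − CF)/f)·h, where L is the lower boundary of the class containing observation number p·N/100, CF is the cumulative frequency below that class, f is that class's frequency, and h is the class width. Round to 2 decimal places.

112.50

N = 177; target position k = 50/100 · 177 = 88.5.
Cumulative frequencies: 15, 45, 75, 102, 132, 151, 177.
Observation 88.5 falls in the class 100 – <125.
L = 100, CF = 75, f = 27, h = 25.
P50 = 100 + ((88.5 − 75)/27)·25 = 100 + 12.5 = 112.5.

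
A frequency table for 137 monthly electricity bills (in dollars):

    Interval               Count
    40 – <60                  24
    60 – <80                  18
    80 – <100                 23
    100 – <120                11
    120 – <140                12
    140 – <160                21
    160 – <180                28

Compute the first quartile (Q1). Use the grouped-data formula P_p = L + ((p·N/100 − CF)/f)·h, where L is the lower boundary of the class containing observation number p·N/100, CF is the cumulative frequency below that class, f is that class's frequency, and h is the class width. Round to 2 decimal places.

N = 137; target position k = 25/100 · 137 = 34.25.
Cumulative frequencies: 24, 42, 65, 76, 88, 109, 137.
Observation 34.25 falls in the class 60 – <80.
L = 60, CF = 24, f = 18, h = 20.
P25 = 60 + ((34.25 − 24)/18)·20 = 60 + 11.3889 = 71.3889.

71.39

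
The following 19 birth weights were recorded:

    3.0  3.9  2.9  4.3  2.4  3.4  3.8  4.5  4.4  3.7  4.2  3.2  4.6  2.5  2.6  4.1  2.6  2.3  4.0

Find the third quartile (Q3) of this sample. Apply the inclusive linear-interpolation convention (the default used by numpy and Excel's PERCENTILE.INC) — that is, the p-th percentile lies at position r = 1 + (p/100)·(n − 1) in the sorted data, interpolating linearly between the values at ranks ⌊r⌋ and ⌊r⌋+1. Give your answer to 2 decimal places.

4.15

Sorted: 2.3, 2.4, 2.5, 2.6, 2.6, 2.9, 3.0, 3.2, 3.4, 3.7, 3.8, 3.9, 4.0, 4.1, 4.2, 4.3, 4.4, 4.5, 4.6.
n = 19.
r = 1 + (75/100)·(19 − 1) = 1 + 13.5 = 14.5.
Rank 14 is 4.1 and rank 15 is 4.2.
Interpolate: 4.1 + 0.5·(4.2 − 4.1) = 4.1 + 0.5·0.1 = 4.15.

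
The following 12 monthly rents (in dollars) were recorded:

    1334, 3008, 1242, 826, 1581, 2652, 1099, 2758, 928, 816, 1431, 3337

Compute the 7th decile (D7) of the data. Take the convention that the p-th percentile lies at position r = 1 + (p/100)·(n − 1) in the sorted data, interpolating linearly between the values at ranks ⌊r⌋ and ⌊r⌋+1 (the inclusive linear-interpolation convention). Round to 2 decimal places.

2330.70

Sorted: 816, 826, 928, 1099, 1242, 1334, 1431, 1581, 2652, 2758, 3008, 3337.
n = 12.
r = 1 + (70/100)·(12 − 1) = 1 + 7.7 = 8.7.
Rank 8 is 1581 and rank 9 is 2652.
Interpolate: 1581 + 0.7·(2652 − 1581) = 1581 + 0.7·1071 = 2330.7.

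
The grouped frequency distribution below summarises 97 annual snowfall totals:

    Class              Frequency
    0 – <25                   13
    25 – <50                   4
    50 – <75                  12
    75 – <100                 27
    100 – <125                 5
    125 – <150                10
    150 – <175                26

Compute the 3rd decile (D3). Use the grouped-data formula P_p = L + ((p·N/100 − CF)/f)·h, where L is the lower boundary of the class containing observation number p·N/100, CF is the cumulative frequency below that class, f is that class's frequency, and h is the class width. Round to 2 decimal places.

75.09

N = 97; target position k = 30/100 · 97 = 29.1.
Cumulative frequencies: 13, 17, 29, 56, 61, 71, 97.
Observation 29.1 falls in the class 75 – <100.
L = 75, CF = 29, f = 27, h = 25.
P30 = 75 + ((29.1 − 29)/27)·25 = 75 + 0.0925926 = 75.0926.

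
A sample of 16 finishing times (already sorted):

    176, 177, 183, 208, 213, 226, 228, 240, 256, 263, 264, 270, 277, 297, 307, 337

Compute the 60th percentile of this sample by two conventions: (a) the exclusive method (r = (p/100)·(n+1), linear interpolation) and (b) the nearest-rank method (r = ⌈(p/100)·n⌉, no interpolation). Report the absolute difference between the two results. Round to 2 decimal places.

n = 16.
(a) r = 10.2; between ranks 10 (263) and 11 (264): 263.2.
(b) the nearest-rank method: rank 10 → 263.
|263.2 − 263| = 0.2.

0.20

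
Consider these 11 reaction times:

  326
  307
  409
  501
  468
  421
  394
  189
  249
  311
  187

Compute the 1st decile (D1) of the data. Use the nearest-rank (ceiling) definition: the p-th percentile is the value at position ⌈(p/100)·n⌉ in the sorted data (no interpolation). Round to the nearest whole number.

Sorted: 187, 189, 249, 307, 311, 326, 394, 409, 421, 468, 501.
n = 11.
Position = ⌈10/100 · 11⌉ = ⌈1.1⌉ = 2.
The value at rank 2 is 189.

189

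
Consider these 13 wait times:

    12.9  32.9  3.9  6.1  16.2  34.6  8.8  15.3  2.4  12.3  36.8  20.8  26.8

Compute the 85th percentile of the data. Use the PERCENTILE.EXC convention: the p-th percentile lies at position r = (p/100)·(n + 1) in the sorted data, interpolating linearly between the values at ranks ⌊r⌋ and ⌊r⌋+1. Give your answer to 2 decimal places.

Sorted: 2.4, 3.9, 6.1, 8.8, 12.3, 12.9, 15.3, 16.2, 20.8, 26.8, 32.9, 34.6, 36.8.
n = 13.
r = (85/100)·(13 + 1) = 11.9.
Rank 11 is 32.9 and rank 12 is 34.6.
Interpolate: 32.9 + 0.9·(34.6 − 32.9) = 32.9 + 0.9·1.7 = 34.43.

34.43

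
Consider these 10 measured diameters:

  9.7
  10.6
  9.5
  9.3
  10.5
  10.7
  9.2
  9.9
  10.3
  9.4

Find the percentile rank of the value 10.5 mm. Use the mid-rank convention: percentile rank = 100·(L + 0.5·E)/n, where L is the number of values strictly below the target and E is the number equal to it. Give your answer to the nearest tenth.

Sorted: 9.2, 9.3, 9.4, 9.5, 9.7, 9.9, 10.3, 10.5, 10.6, 10.7.
Count below 10.5: L = 7; count equal: E = 1; n = 10.
Percentile rank = 100·(7 + 0.5·1)/10 = 100·7.5/10 = 75.

75.0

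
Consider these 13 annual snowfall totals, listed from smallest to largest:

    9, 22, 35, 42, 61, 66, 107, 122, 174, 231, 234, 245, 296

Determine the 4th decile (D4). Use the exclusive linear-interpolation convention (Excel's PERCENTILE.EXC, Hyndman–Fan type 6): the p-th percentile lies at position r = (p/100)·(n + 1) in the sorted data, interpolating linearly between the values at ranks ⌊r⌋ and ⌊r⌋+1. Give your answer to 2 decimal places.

n = 13.
r = (40/100)·(13 + 1) = 5.6.
Rank 5 is 61 and rank 6 is 66.
Interpolate: 61 + 0.6·(66 − 61) = 61 + 0.6·5 = 64.

64.00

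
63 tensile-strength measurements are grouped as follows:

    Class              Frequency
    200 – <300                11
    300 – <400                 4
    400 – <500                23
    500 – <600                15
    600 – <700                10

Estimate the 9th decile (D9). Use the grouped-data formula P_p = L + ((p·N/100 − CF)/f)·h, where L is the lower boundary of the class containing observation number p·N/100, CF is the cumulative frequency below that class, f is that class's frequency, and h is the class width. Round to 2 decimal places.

637.00

N = 63; target position k = 90/100 · 63 = 56.7.
Cumulative frequencies: 11, 15, 38, 53, 63.
Observation 56.7 falls in the class 600 – <700.
L = 600, CF = 53, f = 10, h = 100.
P90 = 600 + ((56.7 − 53)/10)·100 = 600 + 37 = 637.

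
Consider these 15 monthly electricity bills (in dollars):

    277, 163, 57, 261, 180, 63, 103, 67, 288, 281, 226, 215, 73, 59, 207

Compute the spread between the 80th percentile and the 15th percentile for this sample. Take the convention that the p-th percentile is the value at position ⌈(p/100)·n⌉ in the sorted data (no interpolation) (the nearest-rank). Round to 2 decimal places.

Sorted: 57, 59, 63, 67, 73, 103, 163, 180, 207, 215, 226, 261, 277, 281, 288.
n = 15.
P15: rank ⌈15/100·15⌉ = 3 → 63.
P80: rank ⌈80/100·15⌉ = 12 → 261.
Difference: 261 − 63 = 198.

198.00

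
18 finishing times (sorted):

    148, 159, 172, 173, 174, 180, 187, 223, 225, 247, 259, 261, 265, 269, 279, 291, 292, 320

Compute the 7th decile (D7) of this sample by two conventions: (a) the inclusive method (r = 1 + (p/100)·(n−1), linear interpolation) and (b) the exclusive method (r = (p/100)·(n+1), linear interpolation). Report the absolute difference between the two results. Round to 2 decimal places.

1.60

n = 18.
(a) r = 12.9; between ranks 12 (261) and 13 (265): 264.6.
(b) r = 13.3; between ranks 13 (265) and 14 (269): 266.2.
|264.6 − 266.2| = 1.6.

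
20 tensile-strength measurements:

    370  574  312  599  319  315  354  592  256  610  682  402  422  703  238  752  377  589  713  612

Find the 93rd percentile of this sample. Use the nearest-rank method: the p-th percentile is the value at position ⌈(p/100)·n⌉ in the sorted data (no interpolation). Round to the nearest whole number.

713

Sorted: 238, 256, 312, 315, 319, 354, 370, 377, 402, 422, 574, 589, 592, 599, 610, 612, 682, 703, 713, 752.
n = 20.
Position = ⌈93/100 · 20⌉ = ⌈18.6⌉ = 19.
The value at rank 19 is 713.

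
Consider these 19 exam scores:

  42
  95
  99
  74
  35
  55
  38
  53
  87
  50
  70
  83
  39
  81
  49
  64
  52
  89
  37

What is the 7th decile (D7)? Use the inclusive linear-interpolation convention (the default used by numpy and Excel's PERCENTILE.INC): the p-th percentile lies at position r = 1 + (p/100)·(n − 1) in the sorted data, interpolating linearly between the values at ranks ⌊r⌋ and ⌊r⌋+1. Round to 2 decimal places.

78.20

Sorted: 35, 37, 38, 39, 42, 49, 50, 52, 53, 55, 64, 70, 74, 81, 83, 87, 89, 95, 99.
n = 19.
r = 1 + (70/100)·(19 − 1) = 1 + 12.6 = 13.6.
Rank 13 is 74 and rank 14 is 81.
Interpolate: 74 + 0.6·(81 − 74) = 74 + 0.6·7 = 78.2.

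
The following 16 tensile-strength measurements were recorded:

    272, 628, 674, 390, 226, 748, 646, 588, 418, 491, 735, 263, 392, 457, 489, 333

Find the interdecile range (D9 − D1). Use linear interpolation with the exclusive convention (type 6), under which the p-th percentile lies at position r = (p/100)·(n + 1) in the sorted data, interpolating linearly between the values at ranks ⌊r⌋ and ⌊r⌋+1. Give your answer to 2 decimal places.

487.00

Sorted: 226, 263, 272, 333, 390, 392, 418, 457, 489, 491, 588, 628, 646, 674, 735, 748.
n = 16.
P10: r = 1.7; ranks 1–2 are 226, 263; interpolating gives 251.9.
P90: r = 15.3; ranks 15–16 are 735, 748; interpolating gives 738.9.
Difference: 738.9 − 251.9 = 487.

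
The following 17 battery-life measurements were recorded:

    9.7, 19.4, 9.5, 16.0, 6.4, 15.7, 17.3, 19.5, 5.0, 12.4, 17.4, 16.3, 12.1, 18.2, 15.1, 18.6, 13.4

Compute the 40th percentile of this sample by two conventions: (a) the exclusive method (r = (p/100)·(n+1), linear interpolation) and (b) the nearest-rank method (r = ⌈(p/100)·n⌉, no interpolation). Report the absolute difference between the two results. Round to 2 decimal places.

Sorted: 5.0, 6.4, 9.5, 9.7, 12.1, 12.4, 13.4, 15.1, 15.7, 16.0, 16.3, 17.3, 17.4, 18.2, 18.6, 19.4, 19.5.
n = 17.
(a) r = 7.2; between ranks 7 (13.4) and 8 (15.1): 13.74.
(b) the nearest-rank method: rank 7 → 13.4.
|13.74 − 13.4| = 0.34.

0.34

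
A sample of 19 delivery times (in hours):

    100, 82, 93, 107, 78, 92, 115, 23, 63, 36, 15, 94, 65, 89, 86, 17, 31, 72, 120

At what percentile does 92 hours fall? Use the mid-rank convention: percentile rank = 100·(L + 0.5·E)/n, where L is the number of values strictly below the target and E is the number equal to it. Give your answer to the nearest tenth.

Sorted: 15, 17, 23, 31, 36, 63, 65, 72, 78, 82, 86, 89, 92, 93, 94, 100, 107, 115, 120.
Count below 92: L = 12; count equal: E = 1; n = 19.
Percentile rank = 100·(12 + 0.5·1)/19 = 100·12.5/19 = 65.79.

65.8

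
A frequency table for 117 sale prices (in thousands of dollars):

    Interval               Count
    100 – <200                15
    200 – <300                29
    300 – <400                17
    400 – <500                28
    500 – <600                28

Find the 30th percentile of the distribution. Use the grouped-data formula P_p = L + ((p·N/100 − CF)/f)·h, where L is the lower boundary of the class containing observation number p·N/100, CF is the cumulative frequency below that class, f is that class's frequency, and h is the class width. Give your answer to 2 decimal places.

N = 117; target position k = 30/100 · 117 = 35.1.
Cumulative frequencies: 15, 44, 61, 89, 117.
Observation 35.1 falls in the class 200 – <300.
L = 200, CF = 15, f = 29, h = 100.
P30 = 200 + ((35.1 − 15)/29)·100 = 200 + 69.3103 = 269.31.

269.31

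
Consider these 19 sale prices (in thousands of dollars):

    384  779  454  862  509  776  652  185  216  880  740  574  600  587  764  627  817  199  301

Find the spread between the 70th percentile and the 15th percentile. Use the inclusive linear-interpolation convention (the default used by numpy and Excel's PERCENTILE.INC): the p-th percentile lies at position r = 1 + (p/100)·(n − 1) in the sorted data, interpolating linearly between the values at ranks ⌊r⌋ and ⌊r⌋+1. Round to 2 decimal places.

Sorted: 185, 199, 216, 301, 384, 454, 509, 574, 587, 600, 627, 652, 740, 764, 776, 779, 817, 862, 880.
n = 19.
P15: r = 3.7; ranks 3–4 are 216, 301; interpolating gives 275.5.
P70: r = 13.6; ranks 13–14 are 740, 764; interpolating gives 754.4.
Difference: 754.4 − 275.5 = 478.9.

478.90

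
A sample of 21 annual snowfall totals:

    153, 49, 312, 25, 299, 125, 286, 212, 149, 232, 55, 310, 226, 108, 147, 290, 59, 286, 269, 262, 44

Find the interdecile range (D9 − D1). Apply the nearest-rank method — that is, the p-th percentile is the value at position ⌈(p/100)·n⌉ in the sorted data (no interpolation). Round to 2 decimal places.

250.00

Sorted: 25, 44, 49, 55, 59, 108, 125, 147, 149, 153, 212, 226, 232, 262, 269, 286, 286, 290, 299, 310, 312.
n = 21.
P10: rank ⌈10/100·21⌉ = 3 → 49.
P90: rank ⌈90/100·21⌉ = 19 → 299.
Difference: 299 − 49 = 250.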